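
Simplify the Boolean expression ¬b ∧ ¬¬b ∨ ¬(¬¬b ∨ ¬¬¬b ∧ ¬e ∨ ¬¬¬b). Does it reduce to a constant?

¬b ∧ ¬¬b ∨ ¬(¬¬b ∨ ¬¬¬b ∧ ¬e ∨ ¬¬¬b)
= ¬b ∧ ¬¬b ∨ ¬(¬¬b ∨ ¬¬¬b)   (absorption)
= ¬b ∧ ¬¬b ∨ ¬b ∧ ¬¬b   (De Morgan)
= ¬b ∧ ¬¬b   (idempotence)
= ¬b ∧ b   (double negation)
= False   (complement)

False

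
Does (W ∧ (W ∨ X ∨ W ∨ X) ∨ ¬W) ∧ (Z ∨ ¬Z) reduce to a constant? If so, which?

(W ∧ (W ∨ X ∨ W ∨ X) ∨ ¬W) ∧ (Z ∨ ¬Z)
= W ∧ (W ∨ X ∨ W ∨ X) ∨ ¬W   (complement / identity)
= W ∧ (W ∨ X) ∨ ¬W   (idempotence)
= W ∨ ¬W   (absorption)
= True   (complement)

yes, True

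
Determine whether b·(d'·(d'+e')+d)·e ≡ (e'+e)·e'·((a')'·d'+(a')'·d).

E1: b·(d'·(d'+e')+d)·e
    = b·(d'+d)·e   [absorption]
    = b·e   [complement / identity]
E2: (e'+e)·e'·((a')'·d'+(a')'·d)
    = (e'+e)·e'·(a')'   [distribution]
    = (e'+e)·e'·a   [double negation]
    = e'·a   [complement / identity]
These differ: at a=1, b=1, d=0, e=1, E1 = 1 but E2 = 0.

No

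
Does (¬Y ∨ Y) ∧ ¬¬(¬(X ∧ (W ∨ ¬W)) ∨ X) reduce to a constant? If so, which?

yes, True

(¬Y ∨ Y) ∧ ¬¬(¬(X ∧ (W ∨ ¬W)) ∨ X)
= ¬¬(¬(X ∧ (W ∨ ¬W)) ∨ X)   — complement / identity
= ¬(X ∧ (W ∨ ¬W)) ∨ X   — double negation
= ¬X ∨ X   — complement / identity
= True   — complement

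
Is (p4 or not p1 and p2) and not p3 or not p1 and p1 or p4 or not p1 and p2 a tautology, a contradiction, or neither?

(p4 or not p1 and p2) and not p3 or not p1 and p1 or p4 or not p1 and p2
= (p4 or not p1 and p2) and not p3 or p4 or not p1 and p2   (complement / identity)
= p4 or not p1 and p2   (absorption)
This depends on p1, p2, p4, so it is not a constant.

neither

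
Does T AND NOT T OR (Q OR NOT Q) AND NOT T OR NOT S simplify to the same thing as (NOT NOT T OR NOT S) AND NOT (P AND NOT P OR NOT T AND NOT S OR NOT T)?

No

E1: T AND NOT T OR (Q OR NOT Q) AND NOT T OR NOT S
    = T AND NOT T OR NOT T OR NOT S   — complement / identity
    = NOT T OR NOT S   — complement / identity
E2: (NOT NOT T OR NOT S) AND NOT (P AND NOT P OR NOT T AND NOT S OR NOT T)
    = (NOT NOT T OR NOT S) AND NOT (NOT T AND NOT S OR NOT T)   — complement / identity
    = (NOT NOT T OR NOT S) AND NOT NOT T   — absorption
    = NOT NOT T   — absorption
    = T   — double negation
These differ: at P=0, Q=0, S=0, T=0, E1 = 1 but E2 = 0.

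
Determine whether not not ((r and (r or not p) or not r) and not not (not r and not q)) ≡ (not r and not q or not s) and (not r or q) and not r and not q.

Yes

E1: not not ((r and (r or not p) or not r) and not not (not r and not q))
    = not not ((r or not r) and not not (not r and not q))   — absorption
    = not not not not (not r and not q)   — complement / identity
    = not not (not r and not q)   — double negation
    = not r and not q   — double negation
E2: (not r and not q or not s) and (not r or q) and not r and not q
    = (not r and not q or not s) and not r and not q   — absorption
    = not r and not q   — absorption
Both reduce to not r and not q, so they are equivalent.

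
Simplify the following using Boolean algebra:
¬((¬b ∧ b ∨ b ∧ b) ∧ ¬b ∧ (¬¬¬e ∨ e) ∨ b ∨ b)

¬b

¬((¬b ∧ b ∨ b ∧ b) ∧ ¬b ∧ (¬¬¬e ∨ e) ∨ b ∨ b)
= ¬(b ∧ ¬b ∧ (¬¬¬e ∨ e) ∨ b ∨ b)
= ¬(b ∧ ¬b ∧ (¬e ∨ e) ∨ b ∨ b)
= ¬(b ∧ ¬b ∨ b ∨ b)
= ¬(b ∧ ¬b ∨ b)
= ¬b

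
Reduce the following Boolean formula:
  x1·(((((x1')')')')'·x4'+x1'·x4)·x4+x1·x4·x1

x4·x1

x1·(((((x1')')')')'·x4'+x1'·x4)·x4+x1·x4·x1
= x1·(((x1')')'·x4'+x1'·x4)·x4+x1·x4·x1   (double negation)
= x1·(x1'·x4'+x1'·x4)·x4+x1·x4·x1   (double negation)
= x1·x1'·x4+x1·x4·x1   (distribution)
= (x1'·x4+x4·x1)·x1   (distribution)
= x4·x1   (distribution)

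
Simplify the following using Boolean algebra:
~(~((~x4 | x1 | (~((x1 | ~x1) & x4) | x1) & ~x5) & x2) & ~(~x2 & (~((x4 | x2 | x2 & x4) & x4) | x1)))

~(~((~x4 | x1 | (~((x1 | ~x1) & x4) | x1) & ~x5) & x2) & ~(~x2 & (~((x4 | x2 | x2 & x4) & x4) | x1)))
= ~(~((~x4 | x1 | (~x4 | x1) & ~x5) & x2) & ~(~x2 & (~((x4 | x2 | x2 & x4) & x4) | x1)))   (complement / identity)
= ~(~((~x4 | x1) & x2) & ~(~x2 & (~((x4 | x2 | x2 & x4) & x4) | x1)))   (absorption)
= ~(~((~x4 | x1) & x2) & ~(~x2 & (~((x4 | x2) & x4) | x1)))   (absorption)
= ~(~((~x4 | x1) & x2) & ~(~x2 & (~x4 | x1)))   (absorption)
= (~x4 | x1) & x2 | ~x2 & (~x4 | x1)   (De Morgan)
= ~x4 | x1   (distribution)

~x4 | x1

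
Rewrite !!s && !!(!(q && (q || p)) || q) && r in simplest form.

s && r

!!s && !!(!(q && (q || p)) || q) && r
= s && !!(!(q && (q || p)) || q) && r   (double negation)
= s && !!(!q || q) && r   (absorption)
= s && (!q || q) && r   (double negation)
= s && r   (complement / identity)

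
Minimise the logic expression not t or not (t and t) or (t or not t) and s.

not t or s

not t or not (t and t) or (t or not t) and s
= not t or not t or (t or not t) and s   — idempotence
= not t or not t or s   — complement / identity
= not t or s   — idempotence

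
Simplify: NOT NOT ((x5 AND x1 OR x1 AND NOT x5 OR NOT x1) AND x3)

x3

NOT NOT ((x5 AND x1 OR x1 AND NOT x5 OR NOT x1) AND x3)
= NOT NOT ((x1 OR NOT x1) AND x3)   (distribution)
= NOT NOT x3   (complement / identity)
= x3   (double negation)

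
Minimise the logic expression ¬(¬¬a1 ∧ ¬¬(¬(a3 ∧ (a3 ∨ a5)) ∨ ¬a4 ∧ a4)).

¬(¬¬a1 ∧ ¬¬(¬(a3 ∧ (a3 ∨ a5)) ∨ ¬a4 ∧ a4))
= ¬(¬¬a1 ∧ ¬¬¬(a3 ∧ (a3 ∨ a5)))   (complement / identity)
= ¬(¬¬a1 ∧ ¬¬¬a3)   (absorption)
= ¬a1 ∨ ¬¬a3   (De Morgan)
= ¬a1 ∨ a3   (double negation)

¬a1 ∨ a3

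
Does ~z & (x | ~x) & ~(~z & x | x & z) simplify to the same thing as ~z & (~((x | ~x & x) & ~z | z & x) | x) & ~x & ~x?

Yes

E1: ~z & (x | ~x) & ~(~z & x | x & z)
    = ~z & ~(~z & x | x & z)
    = ~z & ~x
E2: ~z & (~((x | ~x & x) & ~z | z & x) | x) & ~x & ~x
    = ~z & (~(x & ~z | z & x) | x) & ~x & ~x
    = ~z & (~x | x) & ~x & ~x
    = ~z & (~x | x) & ~x
    = ~z & ~x
Both reduce to ~z & ~x, so they are equivalent.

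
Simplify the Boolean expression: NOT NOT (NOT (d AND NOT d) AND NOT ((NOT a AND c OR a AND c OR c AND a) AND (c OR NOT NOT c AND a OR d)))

NOT c

NOT NOT (NOT (d AND NOT d) AND NOT ((NOT a AND c OR a AND c OR c AND a) AND (c OR NOT NOT c AND a OR d)))
= NOT NOT (NOT (d AND NOT d) AND NOT ((c OR c AND a) AND (c OR NOT NOT c AND a OR d)))   (distribution)
= NOT (d AND NOT d OR (c OR c AND a) AND (c OR NOT NOT c AND a OR d))   (De Morgan)
= NOT (d AND NOT d OR (c OR c AND a) AND (c OR c AND a OR d))   (double negation)
= NOT ((c OR c AND a) AND (c OR c AND a OR d))   (complement / identity)
= NOT (c OR c AND a)   (absorption)
= NOT c   (absorption)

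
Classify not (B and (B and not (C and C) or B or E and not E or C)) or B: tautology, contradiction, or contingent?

tautology

not (B and (B and not (C and C) or B or E and not E or C)) or B
= not (B and (B and not C or B or E and not E or C)) or B
= not (B and (B or E and not E or C)) or B
= not (B and (B or C)) or B
= not B or B
= True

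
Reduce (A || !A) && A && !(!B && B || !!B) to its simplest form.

(A || !A) && A && !(!B && B || !!B)
= A && !(!B && B || !!B)   (complement / identity)
= A && !!!B   (complement / identity)
= A && !B   (double negation)

A && !B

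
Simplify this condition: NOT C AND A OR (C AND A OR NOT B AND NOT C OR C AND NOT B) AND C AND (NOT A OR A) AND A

NOT C AND A OR (C AND A OR NOT B AND NOT C OR C AND NOT B) AND C AND (NOT A OR A) AND A
= NOT C AND A OR (C AND A OR NOT B AND NOT C OR C AND NOT B) AND C AND A
= NOT C AND A OR (C AND A OR NOT B) AND C AND A
= NOT C AND A OR C AND A
= A

A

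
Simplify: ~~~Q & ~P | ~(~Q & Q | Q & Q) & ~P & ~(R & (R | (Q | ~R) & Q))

~~~Q & ~P | ~(~Q & Q | Q & Q) & ~P & ~(R & (R | (Q | ~R) & Q))
= ~~~Q & ~P | ~Q & ~P & ~(R & (R | (Q | ~R) & Q))   [distribution]
= ~~~Q & ~P | ~Q & ~P & ~(R & (R | Q))   [absorption]
= ~~~Q & ~P | ~Q & ~P & ~R   [absorption]
= ~Q & ~P | ~Q & ~P & ~R   [double negation]
= ~Q & ~P   [absorption]

~Q & ~P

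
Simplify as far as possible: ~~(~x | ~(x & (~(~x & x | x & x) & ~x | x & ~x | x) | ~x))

~x

~~(~x | ~(x & (~(~x & x | x & x) & ~x | x & ~x | x) | ~x))
= ~(x & (x & (~(~x & x | x & x) & ~x | x & ~x | x) | ~x))   (De Morgan)
= ~(x & (x & (~x & ~x | x & ~x | x) | ~x))   (distribution)
= ~(x & (x & (~x | x) | ~x))   (distribution)
= ~(x & (x | ~x))   (complement / identity)
= ~x   (complement / identity)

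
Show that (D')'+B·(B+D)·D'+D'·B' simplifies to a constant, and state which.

1

(D')'+B·(B+D)·D'+D'·B'
= (D')'+B·D'+D'·B'   [absorption]
= (D')'+D'   [distribution]
= D+D'   [double negation]
= 1   [complement]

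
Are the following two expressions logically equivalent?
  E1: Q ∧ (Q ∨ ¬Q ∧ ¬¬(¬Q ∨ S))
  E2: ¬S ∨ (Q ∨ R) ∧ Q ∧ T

E1: Q ∧ (Q ∨ ¬Q ∧ ¬¬(¬Q ∨ S))
    = Q ∧ (Q ∨ ¬Q ∧ (¬Q ∨ S))
    = Q ∧ (Q ∨ ¬Q)
    = Q
E2: ¬S ∨ (Q ∨ R) ∧ Q ∧ T
    = ¬S ∨ Q ∧ T
These differ: at Q=0, R=0, S=0, T=0, E1 = 0 but E2 = 1.

No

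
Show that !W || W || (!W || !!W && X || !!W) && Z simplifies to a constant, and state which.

true

!W || W || (!W || !!W && X || !!W) && Z
= !W || W || (!W || !!W) && Z   (absorption)
= !W || W || (!W || W) && Z   (double negation)
= !W || W   (absorption)
= true   (complement)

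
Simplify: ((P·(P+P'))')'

P

((P·(P+P'))')'
= (P')'   — complement / identity
= P   — double negation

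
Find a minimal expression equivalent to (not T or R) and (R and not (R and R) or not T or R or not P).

(not T or R) and (R and not (R and R) or not T or R or not P)
= (not T or R) and (R and not R or not T or R or not P)   (idempotence)
= (not T or R) and (not T or R or not P)   (complement / identity)
= not T or R   (absorption)

not T or R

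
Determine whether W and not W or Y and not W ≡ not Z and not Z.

E1: W and not W or Y and not W
    = Y and not W   — complement / identity
E2: not Z and not Z
    = not Z   — idempotence
These differ: at W=0, Y=0, Z=0, E1 = 0 but E2 = 1.

No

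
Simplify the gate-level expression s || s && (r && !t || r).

s

s || s && (r && !t || r)
= s || s && r   — absorption
= s   — absorption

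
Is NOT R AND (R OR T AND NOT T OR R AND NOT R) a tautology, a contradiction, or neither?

NOT R AND (R OR T AND NOT T OR R AND NOT R)
= NOT R AND (R OR R AND NOT R)   [complement / identity]
= NOT R AND R   [complement / identity]
= FALSE   [complement]

contradiction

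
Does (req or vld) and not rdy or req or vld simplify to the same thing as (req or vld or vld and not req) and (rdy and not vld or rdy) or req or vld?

Yes

E1: (req or vld) and not rdy or req or vld
    = req or vld   (absorption)
E2: (req or vld or vld and not req) and (rdy and not vld or rdy) or req or vld
    = (req or vld or vld and not req) and rdy or req or vld   (absorption)
    = (req or vld) and rdy or req or vld   (absorption)
    = req or vld   (absorption)
Both reduce to req or vld, so they are equivalent.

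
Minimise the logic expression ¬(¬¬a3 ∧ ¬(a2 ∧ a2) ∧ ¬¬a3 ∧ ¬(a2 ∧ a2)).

¬(¬¬a3 ∧ ¬(a2 ∧ a2) ∧ ¬¬a3 ∧ ¬(a2 ∧ a2))
= ¬(¬¬a3 ∧ ¬(a2 ∧ a2))
= ¬(¬¬a3 ∧ ¬a2)
= ¬a3 ∨ a2

¬a3 ∨ a2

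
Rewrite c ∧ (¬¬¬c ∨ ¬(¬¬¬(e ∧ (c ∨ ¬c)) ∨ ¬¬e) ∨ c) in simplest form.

c

c ∧ (¬¬¬c ∨ ¬(¬¬¬(e ∧ (c ∨ ¬c)) ∨ ¬¬e) ∨ c)
= c ∧ (¬¬¬c ∨ ¬(¬¬¬e ∨ ¬¬e) ∨ c)   — complement / identity
= c ∧ (¬¬¬c ∨ ¬¬e ∧ ¬e ∨ c)   — De Morgan
= c ∧ (¬c ∨ ¬¬e ∧ ¬e ∨ c)   — double negation
= c ∧ (¬c ∨ e ∧ ¬e ∨ c)   — double negation
= c ∧ (¬c ∨ c)   — complement / identity
= c   — complement / identity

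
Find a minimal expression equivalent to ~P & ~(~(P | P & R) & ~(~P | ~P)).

~P

~P & ~(~(P | P & R) & ~(~P | ~P))
= ~P & (P | P & R | ~P | ~P)   — De Morgan
= ~P & (P | ~P | ~P)   — absorption
= ~P & (P | ~P)   — idempotence
= ~P   — complement / identity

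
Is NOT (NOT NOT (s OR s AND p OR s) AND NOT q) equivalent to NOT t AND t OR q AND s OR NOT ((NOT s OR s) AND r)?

E1: NOT (NOT NOT (s OR s AND p OR s) AND NOT q)
    = NOT (s OR s AND p OR s) OR q   — De Morgan
    = NOT (s OR s) OR q   — absorption
    = NOT s OR q   — idempotence
E2: NOT t AND t OR q AND s OR NOT ((NOT s OR s) AND r)
    = q AND s OR NOT ((NOT s OR s) AND r)   — complement / identity
    = q AND s OR NOT r   — complement / identity
These differ: at p=0, q=1, r=1, s=0, t=0, E1 = 1 but E2 = 0.

No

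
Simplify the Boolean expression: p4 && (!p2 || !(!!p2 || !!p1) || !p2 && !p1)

p4 && (!p2 || !(!!p2 || !!p1) || !p2 && !p1)
= p4 && (!p2 || !p2 && !p1 || !p2 && !p1)   — De Morgan
= p4 && (!p2 || !p2 && !p1)   — idempotence
= p4 && !p2   — absorption

p4 && !p2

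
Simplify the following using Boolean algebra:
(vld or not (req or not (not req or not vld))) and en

(vld or not (req or not (not req or not vld))) and en
= (vld or not (req or req and vld)) and en
= (vld or not req) and en

(vld or not req) and en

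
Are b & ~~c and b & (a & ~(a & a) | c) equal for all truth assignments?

E1: b & ~~c
    = b & c   [double negation]
E2: b & (a & ~(a & a) | c)
    = b & (a & ~a | c)   [idempotence]
    = b & c   [complement / identity]
Both reduce to b & c, so they are equivalent.

Yes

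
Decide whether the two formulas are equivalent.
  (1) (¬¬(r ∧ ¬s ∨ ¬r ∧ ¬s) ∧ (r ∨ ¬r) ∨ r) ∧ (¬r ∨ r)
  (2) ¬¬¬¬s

No

E1: (¬¬(r ∧ ¬s ∨ ¬r ∧ ¬s) ∧ (r ∨ ¬r) ∨ r) ∧ (¬r ∨ r)
    = (¬¬¬s ∧ (r ∨ ¬r) ∨ r) ∧ (¬r ∨ r)   [distribution]
    = ¬¬¬s ∧ (r ∨ ¬r) ∨ r   [complement / identity]
    = ¬¬¬s ∨ r   [complement / identity]
    = ¬s ∨ r   [double negation]
E2: ¬¬¬¬s
    = ¬¬s   [double negation]
    = s   [double negation]
These differ: at r=0, s=0, E1 = 1 but E2 = 0.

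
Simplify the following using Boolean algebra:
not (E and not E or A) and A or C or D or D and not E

C or D

not (E and not E or A) and A or C or D or D and not E
= not A and A or C or D or D and not E   [complement / identity]
= not A and A or C or D   [absorption]
= C or D   [complement / identity]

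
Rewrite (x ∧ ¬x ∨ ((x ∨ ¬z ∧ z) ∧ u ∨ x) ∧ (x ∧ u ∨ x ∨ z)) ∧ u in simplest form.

x ∧ u

(x ∧ ¬x ∨ ((x ∨ ¬z ∧ z) ∧ u ∨ x) ∧ (x ∧ u ∨ x ∨ z)) ∧ u
= ((x ∨ ¬z ∧ z) ∧ u ∨ x) ∧ (x ∧ u ∨ x ∨ z) ∧ u   [complement / identity]
= (x ∧ u ∨ x) ∧ (x ∧ u ∨ x ∨ z) ∧ u   [complement / identity]
= (x ∧ u ∨ x) ∧ u   [absorption]
= x ∧ u   [absorption]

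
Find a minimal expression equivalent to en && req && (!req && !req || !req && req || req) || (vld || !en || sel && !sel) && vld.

en && req || vld

en && req && (!req && !req || !req && req || req) || (vld || !en || sel && !sel) && vld
= en && req && (!req && !req || !req && req || req) || (vld || !en) && vld
= en && req && (!req || req) || (vld || !en) && vld
= en && req || (vld || !en) && vld
= en && req || vld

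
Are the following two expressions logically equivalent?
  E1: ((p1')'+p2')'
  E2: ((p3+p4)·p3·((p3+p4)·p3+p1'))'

E1: ((p1')'+p2')'
    = p1'·p2
E2: ((p3+p4)·p3·((p3+p4)·p3+p1'))'
    = ((p3+p4)·p3)'
    = p3'
These differ: at p1=1, p2=0, p3=0, p4=0, E1 = 0 but E2 = 1.

No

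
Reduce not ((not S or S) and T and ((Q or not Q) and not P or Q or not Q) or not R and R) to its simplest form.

not T

not ((not S or S) and T and ((Q or not Q) and not P or Q or not Q) or not R and R)
= not (T and ((Q or not Q) and not P or Q or not Q) or not R and R)
= not (T and (Q or not Q) or not R and R)
= not (T and (Q or not Q))
= not T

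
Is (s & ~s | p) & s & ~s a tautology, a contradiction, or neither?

(s & ~s | p) & s & ~s
= s & ~s
= 0

contradiction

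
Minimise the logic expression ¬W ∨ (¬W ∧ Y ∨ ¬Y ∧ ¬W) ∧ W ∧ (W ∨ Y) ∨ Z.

¬W ∨ Z

¬W ∨ (¬W ∧ Y ∨ ¬Y ∧ ¬W) ∧ W ∧ (W ∨ Y) ∨ Z
= ¬W ∨ (¬W ∧ Y ∨ ¬Y ∧ ¬W) ∧ W ∨ Z   — absorption
= ¬W ∨ ¬W ∧ W ∨ Z   — distribution
= ¬W ∨ Z   — complement / identity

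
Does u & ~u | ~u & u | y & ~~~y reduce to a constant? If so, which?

yes, False

u & ~u | ~u & u | y & ~~~y
= u & ~u | y & ~~~y
= y & ~~~y
= y & ~y
= 0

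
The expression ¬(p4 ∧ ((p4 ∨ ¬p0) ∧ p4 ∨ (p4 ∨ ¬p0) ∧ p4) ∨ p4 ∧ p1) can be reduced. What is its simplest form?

¬p4

¬(p4 ∧ ((p4 ∨ ¬p0) ∧ p4 ∨ (p4 ∨ ¬p0) ∧ p4) ∨ p4 ∧ p1)
= ¬(p4 ∧ ((p4 ∨ ¬p0) ∧ p4 ∨ (p4 ∨ ¬p0) ∧ p4 ∨ p1))
= ¬(p4 ∧ ((p4 ∨ ¬p0) ∧ p4 ∨ p4 ∨ p1))
= ¬(p4 ∧ (p4 ∨ p4 ∨ p1))
= ¬(p4 ∧ (p4 ∨ p1))
= ¬p4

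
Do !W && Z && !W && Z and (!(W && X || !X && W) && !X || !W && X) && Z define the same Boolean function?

E1: !W && Z && !W && Z
    = !W && Z
E2: (!(W && X || !X && W) && !X || !W && X) && Z
    = (!W && !X || !W && X) && Z
    = !W && Z
Both reduce to !W && Z, so they are equivalent.

Yes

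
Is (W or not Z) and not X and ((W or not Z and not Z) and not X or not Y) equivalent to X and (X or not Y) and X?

E1: (W or not Z) and not X and ((W or not Z and not Z) and not X or not Y)
    = (W or not Z) and not X and ((W or not Z) and not X or not Y)   — idempotence
    = (W or not Z) and not X   — absorption
E2: X and (X or not Y) and X
    = X and X   — absorption
    = X   — idempotence
These differ: at W=0, X=1, Y=1, Z=1, E1 = 0 but E2 = 1.

No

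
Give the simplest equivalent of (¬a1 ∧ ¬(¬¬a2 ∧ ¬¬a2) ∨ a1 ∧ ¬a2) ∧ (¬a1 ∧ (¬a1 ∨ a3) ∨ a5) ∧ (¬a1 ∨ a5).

¬a2 ∧ (¬a1 ∨ a5)

(¬a1 ∧ ¬(¬¬a2 ∧ ¬¬a2) ∨ a1 ∧ ¬a2) ∧ (¬a1 ∧ (¬a1 ∨ a3) ∨ a5) ∧ (¬a1 ∨ a5)
= (¬a1 ∧ (¬a2 ∨ ¬a2) ∨ a1 ∧ ¬a2) ∧ (¬a1 ∧ (¬a1 ∨ a3) ∨ a5) ∧ (¬a1 ∨ a5)   — De Morgan
= (¬a1 ∧ ¬a2 ∨ a1 ∧ ¬a2) ∧ (¬a1 ∧ (¬a1 ∨ a3) ∨ a5) ∧ (¬a1 ∨ a5)   — idempotence
= ¬a2 ∧ (¬a1 ∧ (¬a1 ∨ a3) ∨ a5) ∧ (¬a1 ∨ a5)   — distribution
= ¬a2 ∧ (¬a1 ∨ a5) ∧ (¬a1 ∨ a5)   — absorption
= ¬a2 ∧ (¬a1 ∨ a5 ∧ a5)   — distribution
= ¬a2 ∧ (¬a1 ∨ a5)   — idempotence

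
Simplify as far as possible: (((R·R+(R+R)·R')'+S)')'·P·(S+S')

(((R·R+(R+R)·R')'+S)')'·P·(S+S')
= (((R·R+(R+R)·R')'+S)')'·P
= (((R·R+R·R')'+S)')'·P
= ((R·R+R·R')'+S)·P
= (R'+S)·P

(R'+S)·P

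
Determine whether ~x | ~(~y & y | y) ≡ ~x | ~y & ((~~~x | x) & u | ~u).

Yes

E1: ~x | ~(~y & y | y)
    = ~x | ~y   (complement / identity)
E2: ~x | ~y & ((~~~x | x) & u | ~u)
    = ~x | ~y & ((~x | x) & u | ~u)   (double negation)
    = ~x | ~y & (u | ~u)   (complement / identity)
    = ~x | ~y   (complement / identity)
Both reduce to ~x | ~y, so they are equivalent.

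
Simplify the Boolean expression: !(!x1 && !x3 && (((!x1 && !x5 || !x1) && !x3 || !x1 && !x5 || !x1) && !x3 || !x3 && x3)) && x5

(x1 || x3) && x5

!(!x1 && !x3 && (((!x1 && !x5 || !x1) && !x3 || !x1 && !x5 || !x1) && !x3 || !x3 && x3)) && x5
= !(!x1 && !x3 && ((!x1 && !x5 || !x1) && !x3 || !x3 && x3)) && x5
= !(!x1 && !x3 && (!x1 && !x3 || !x3 && x3)) && x5
= !(!x1 && !x3 && !x1 && !x3) && x5
= !(!x1 && !x3) && x5
= (x1 || x3) && x5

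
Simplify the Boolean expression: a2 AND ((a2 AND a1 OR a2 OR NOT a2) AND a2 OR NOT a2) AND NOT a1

a2 AND ((a2 AND a1 OR a2 OR NOT a2) AND a2 OR NOT a2) AND NOT a1
= a2 AND ((a2 OR NOT a2) AND a2 OR NOT a2) AND NOT a1
= a2 AND (a2 OR NOT a2) AND NOT a1
= a2 AND NOT a1

a2 AND NOT a1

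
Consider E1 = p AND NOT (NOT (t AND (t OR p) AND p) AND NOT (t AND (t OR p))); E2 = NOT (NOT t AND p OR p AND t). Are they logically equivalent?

E1: p AND NOT (NOT (t AND (t OR p) AND p) AND NOT (t AND (t OR p)))
    = p AND (t AND (t OR p) AND p OR t AND (t OR p))   — De Morgan
    = p AND t AND (t OR p)   — absorption
    = p AND t   — absorption
E2: NOT (NOT t AND p OR p AND t)
    = NOT p   — distribution
These differ: at p=0, t=1, E1 = 0 but E2 = 1.

No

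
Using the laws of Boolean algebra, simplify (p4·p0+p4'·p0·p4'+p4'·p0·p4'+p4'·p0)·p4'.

(p4·p0+p4'·p0·p4'+p4'·p0·p4'+p4'·p0)·p4'
= (p4·p0+p4'·p0·p4'+p4'·p0)·p4'   (idempotence)
= (p4·p0+p4'·p0)·p4'   (absorption)
= p0·p4'   (distribution)

p0·p4'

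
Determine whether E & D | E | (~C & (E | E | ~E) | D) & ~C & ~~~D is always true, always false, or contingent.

contingent

E & D | E | (~C & (E | E | ~E) | D) & ~C & ~~~D
= E | (~C & (E | E | ~E) | D) & ~C & ~~~D   [absorption]
= E | (~C & (E | ~E) | D) & ~C & ~~~D   [idempotence]
= E | (~C & (E | ~E) | D) & ~C & ~D   [double negation]
= E | (~C | D) & ~C & ~D   [complement / identity]
= E | ~C & ~D   [absorption]
This depends on C, D, E, so it is not a constant.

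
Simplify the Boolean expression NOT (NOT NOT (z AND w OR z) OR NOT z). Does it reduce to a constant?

NOT (NOT NOT (z AND w OR z) OR NOT z)
= NOT (NOT NOT z OR NOT z)
= NOT z AND z
= FALSE

FALSE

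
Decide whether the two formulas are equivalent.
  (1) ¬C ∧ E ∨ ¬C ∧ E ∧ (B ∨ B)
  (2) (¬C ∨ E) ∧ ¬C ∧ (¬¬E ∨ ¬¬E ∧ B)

Yes

E1: ¬C ∧ E ∨ ¬C ∧ E ∧ (B ∨ B)
    = ¬C ∧ E ∨ ¬C ∧ E ∧ B
    = ¬C ∧ E
E2: (¬C ∨ E) ∧ ¬C ∧ (¬¬E ∨ ¬¬E ∧ B)
    = (¬C ∨ E) ∧ ¬C ∧ ¬¬E
    = ¬C ∧ ¬¬E
    = ¬C ∧ E
Both reduce to ¬C ∧ E, so they are equivalent.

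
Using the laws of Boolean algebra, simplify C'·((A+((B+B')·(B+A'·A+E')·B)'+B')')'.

C'·((A+((B+B')·(B+A'·A+E')·B)'+B')')'
= C'·(A+((B+B')·(B+A'·A+E')·B)'+B')   [double negation]
= C'·(A+((B+A'·A+E')·B)'+B')   [complement / identity]
= C'·(A+((B+E')·B)'+B')   [complement / identity]
= C'·(A+B'+B')   [absorption]
= C'·(A+B')   [idempotence]

C'·(A+B')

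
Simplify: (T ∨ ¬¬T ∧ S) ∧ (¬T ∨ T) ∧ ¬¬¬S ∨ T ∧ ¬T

(T ∨ ¬¬T ∧ S) ∧ (¬T ∨ T) ∧ ¬¬¬S ∨ T ∧ ¬T
= (T ∨ T ∧ S) ∧ (¬T ∨ T) ∧ ¬¬¬S ∨ T ∧ ¬T   [double negation]
= T ∧ (¬T ∨ T) ∧ ¬¬¬S ∨ T ∧ ¬T   [absorption]
= T ∧ (¬T ∨ T) ∧ ¬S ∨ T ∧ ¬T   [double negation]
= T ∧ (¬T ∨ T) ∧ ¬S   [complement / identity]
= T ∧ ¬S   [complement / identity]

T ∧ ¬S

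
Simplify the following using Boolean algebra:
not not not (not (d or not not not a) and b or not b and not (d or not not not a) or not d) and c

not not not (not (d or not not not a) and b or not b and not (d or not not not a) or not d) and c
= not not not (not (d or not not not a) or not d) and c
= not not ((d or not not not a) and d) and c
= not not ((d or not a) and d) and c
= not not d and c
= d and c

d and c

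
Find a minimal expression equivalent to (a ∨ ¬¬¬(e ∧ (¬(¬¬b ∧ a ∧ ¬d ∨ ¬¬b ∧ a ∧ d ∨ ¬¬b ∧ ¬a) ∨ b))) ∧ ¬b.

(a ∨ ¬¬¬(e ∧ (¬(¬¬b ∧ a ∧ ¬d ∨ ¬¬b ∧ a ∧ d ∨ ¬¬b ∧ ¬a) ∨ b))) ∧ ¬b
= (a ∨ ¬¬¬(e ∧ (¬(¬¬b ∧ a ∨ ¬¬b ∧ ¬a) ∨ b))) ∧ ¬b   (distribution)
= (a ∨ ¬¬¬(e ∧ (¬¬¬b ∨ b))) ∧ ¬b   (distribution)
= (a ∨ ¬(e ∧ (¬¬¬b ∨ b))) ∧ ¬b   (double negation)
= (a ∨ ¬(e ∧ (¬b ∨ b))) ∧ ¬b   (double negation)
= (a ∨ ¬e) ∧ ¬b   (complement / identity)

(a ∨ ¬e) ∧ ¬b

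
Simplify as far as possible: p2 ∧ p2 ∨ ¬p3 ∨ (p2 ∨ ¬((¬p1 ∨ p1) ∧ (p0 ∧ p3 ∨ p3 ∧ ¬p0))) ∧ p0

p2 ∨ ¬p3

p2 ∧ p2 ∨ ¬p3 ∨ (p2 ∨ ¬((¬p1 ∨ p1) ∧ (p0 ∧ p3 ∨ p3 ∧ ¬p0))) ∧ p0
= p2 ∨ ¬p3 ∨ (p2 ∨ ¬((¬p1 ∨ p1) ∧ (p0 ∧ p3 ∨ p3 ∧ ¬p0))) ∧ p0
= p2 ∨ ¬p3 ∨ (p2 ∨ ¬(p0 ∧ p3 ∨ p3 ∧ ¬p0)) ∧ p0
= p2 ∨ ¬p3 ∨ (p2 ∨ ¬p3) ∧ p0
= p2 ∨ ¬p3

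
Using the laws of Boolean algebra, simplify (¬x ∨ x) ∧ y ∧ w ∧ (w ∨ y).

(¬x ∨ x) ∧ y ∧ w ∧ (w ∨ y)
= (¬x ∨ x) ∧ y ∧ w   [absorption]
= y ∧ w   [complement / identity]

y ∧ w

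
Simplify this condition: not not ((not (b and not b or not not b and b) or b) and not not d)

d

not not ((not (b and not b or not not b and b) or b) and not not d)
= not not ((not (b and not b or b and b) or b) and not not d)   (double negation)
= (not (b and not b or b and b) or b) and not not d   (double negation)
= (not b or b) and not not d   (distribution)
= (not b or b) and d   (double negation)
= d   (complement / identity)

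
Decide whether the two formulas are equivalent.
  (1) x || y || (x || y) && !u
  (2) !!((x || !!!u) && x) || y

Yes

E1: x || y || (x || y) && !u
    = x || y   — absorption
E2: !!((x || !!!u) && x) || y
    = !!((x || !u) && x) || y   — double negation
    = !!x || y   — absorption
    = x || y   — double negation
Both reduce to x || y, so they are equivalent.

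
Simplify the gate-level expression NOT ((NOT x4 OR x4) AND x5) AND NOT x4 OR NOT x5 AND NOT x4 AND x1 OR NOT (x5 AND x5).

NOT x5

NOT ((NOT x4 OR x4) AND x5) AND NOT x4 OR NOT x5 AND NOT x4 AND x1 OR NOT (x5 AND x5)
= NOT x5 AND NOT x4 OR NOT x5 AND NOT x4 AND x1 OR NOT (x5 AND x5)
= NOT x5 AND NOT x4 OR NOT x5 AND NOT x4 AND x1 OR NOT x5
= NOT x5 AND NOT x4 OR NOT x5
= NOT x5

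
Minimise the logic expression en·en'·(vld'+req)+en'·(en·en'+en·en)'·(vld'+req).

en'·(vld'+req)

en·en'·(vld'+req)+en'·(en·en'+en·en)'·(vld'+req)
= (en·en'+en'·(en·en'+en·en)')·(vld'+req)   — distribution
= en'·(en+(en·en'+en·en)')·(vld'+req)   — distribution
= en'·(en+en')·(vld'+req)   — distribution
= en'·(vld'+req)   — complement / identity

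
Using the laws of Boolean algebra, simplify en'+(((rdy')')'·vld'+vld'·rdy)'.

en'+(((rdy')')'·vld'+vld'·rdy)'
= en'+(rdy'·vld'+vld'·rdy)'   (double negation)
= en'+(vld')'   (distribution)
= en'+vld   (double negation)

en'+vld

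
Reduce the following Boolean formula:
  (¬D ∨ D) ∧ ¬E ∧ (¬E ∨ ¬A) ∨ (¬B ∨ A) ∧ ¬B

¬E ∨ ¬B

(¬D ∨ D) ∧ ¬E ∧ (¬E ∨ ¬A) ∨ (¬B ∨ A) ∧ ¬B
= (¬D ∨ D) ∧ ¬E ∨ (¬B ∨ A) ∧ ¬B   — absorption
= (¬D ∨ D) ∧ ¬E ∨ ¬B   — absorption
= ¬E ∨ ¬B   — complement / identity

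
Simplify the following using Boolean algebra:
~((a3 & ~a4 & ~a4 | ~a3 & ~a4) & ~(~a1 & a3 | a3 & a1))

a4 | a3

~((a3 & ~a4 & ~a4 | ~a3 & ~a4) & ~(~a1 & a3 | a3 & a1))
= ~((a3 & ~a4 & ~a4 | ~a3 & ~a4) & ~a3)   (distribution)
= ~((a3 & ~a4 | ~a3 & ~a4) & ~a3)   (idempotence)
= ~(~a4 & ~a3)   (distribution)
= a4 | a3   (De Morgan)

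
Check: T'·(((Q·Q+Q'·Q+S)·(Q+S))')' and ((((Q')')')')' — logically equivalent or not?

No

E1: T'·(((Q·Q+Q'·Q+S)·(Q+S))')'
    = T'·(((Q+S)·(Q+S))')'   — distribution
    = T'·((Q+S)')'   — idempotence
    = T'·(Q+S)   — double negation
E2: ((((Q')')')')'
    = ((Q')')'   — double negation
    = Q'   — double negation
These differ: at Q=0, S=0, T=1, E1 = 0 but E2 = 1.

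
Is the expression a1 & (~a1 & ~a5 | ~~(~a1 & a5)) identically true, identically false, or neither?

identically false

a1 & (~a1 & ~a5 | ~~(~a1 & a5))
= a1 & (~a1 & ~a5 | ~a1 & a5)   (double negation)
= a1 & ~a1   (distribution)
= 0   (complement)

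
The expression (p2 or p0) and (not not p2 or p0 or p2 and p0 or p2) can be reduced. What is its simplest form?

p2 or p0

(p2 or p0) and (not not p2 or p0 or p2 and p0 or p2)
= (p2 or p0) and (not not p2 or p0 or p2)   (absorption)
= (p2 or p0) and (p2 or p0 or p2)   (double negation)
= p2 or p0   (absorption)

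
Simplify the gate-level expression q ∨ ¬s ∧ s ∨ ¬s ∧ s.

q ∨ ¬s ∧ s ∨ ¬s ∧ s
= q ∨ ¬s ∧ s   (complement / identity)
= q   (complement / identity)

q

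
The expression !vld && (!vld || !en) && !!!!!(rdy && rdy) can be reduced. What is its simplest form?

!vld && !rdy

!vld && (!vld || !en) && !!!!!(rdy && rdy)
= !vld && !!!!!(rdy && rdy)   (absorption)
= !vld && !!!(rdy && rdy)   (double negation)
= !vld && !!!rdy   (idempotence)
= !vld && !rdy   (double negation)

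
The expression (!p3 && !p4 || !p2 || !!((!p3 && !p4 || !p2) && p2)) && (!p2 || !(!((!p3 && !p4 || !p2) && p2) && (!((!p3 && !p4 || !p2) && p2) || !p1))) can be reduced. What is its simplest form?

(!p3 && !p4 || !p2 || !!((!p3 && !p4 || !p2) && p2)) && (!p2 || !(!((!p3 && !p4 || !p2) && p2) && (!((!p3 && !p4 || !p2) && p2) || !p1)))
= (!p3 && !p4 || !p2 || !!((!p3 && !p4 || !p2) && p2)) && (!p2 || !!((!p3 && !p4 || !p2) && p2))   [absorption]
= !!((!p3 && !p4 || !p2) && p2) || (!p3 && !p4 || !p2) && !p2   [distribution]
= (!p3 && !p4 || !p2) && p2 || (!p3 && !p4 || !p2) && !p2   [double negation]
= !p3 && !p4 || !p2   [distribution]

!p3 && !p4 || !p2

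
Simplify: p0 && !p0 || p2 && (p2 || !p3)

p2

p0 && !p0 || p2 && (p2 || !p3)
= p0 && !p0 || p2
= p2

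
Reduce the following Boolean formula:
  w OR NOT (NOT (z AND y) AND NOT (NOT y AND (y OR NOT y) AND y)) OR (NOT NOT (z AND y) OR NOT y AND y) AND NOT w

w OR z AND y

w OR NOT (NOT (z AND y) AND NOT (NOT y AND (y OR NOT y) AND y)) OR (NOT NOT (z AND y) OR NOT y AND y) AND NOT w
= w OR NOT (NOT (z AND y) AND NOT (NOT y AND (y OR NOT y) AND y)) OR (z AND y OR NOT y AND y) AND NOT w   (double negation)
= w OR z AND y OR NOT y AND (y OR NOT y) AND y OR (z AND y OR NOT y AND y) AND NOT w   (De Morgan)
= w OR z AND y OR NOT y AND y OR (z AND y OR NOT y AND y) AND NOT w   (complement / identity)
= w OR z AND y OR NOT y AND y   (absorption)
= w OR z AND y   (complement / identity)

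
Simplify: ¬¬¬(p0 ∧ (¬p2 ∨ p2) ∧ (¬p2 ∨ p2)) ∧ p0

False

¬¬¬(p0 ∧ (¬p2 ∨ p2) ∧ (¬p2 ∨ p2)) ∧ p0
= ¬¬¬(p0 ∧ (¬p2 ∨ p2)) ∧ p0
= ¬¬¬p0 ∧ p0
= ¬p0 ∧ p0
= False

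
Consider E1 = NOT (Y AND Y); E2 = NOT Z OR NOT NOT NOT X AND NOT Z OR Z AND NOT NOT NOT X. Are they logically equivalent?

E1: NOT (Y AND Y)
    = NOT Y
E2: NOT Z OR NOT NOT NOT X AND NOT Z OR Z AND NOT NOT NOT X
    = NOT Z OR NOT NOT NOT X
    = NOT Z OR NOT X
These differ: at X=0, Y=1, Z=0, E1 = 0 but E2 = 1.

No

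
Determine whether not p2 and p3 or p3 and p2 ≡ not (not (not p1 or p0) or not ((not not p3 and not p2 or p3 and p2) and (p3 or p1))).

E1: not p2 and p3 or p3 and p2
    = p3   — distribution
E2: not (not (not p1 or p0) or not ((not not p3 and not p2 or p3 and p2) and (p3 or p1)))
    = (not p1 or p0) and (not not p3 and not p2 or p3 and p2) and (p3 or p1)   — De Morgan
    = (not p1 or p0) and (p3 and not p2 or p3 and p2) and (p3 or p1)   — double negation
    = (not p1 or p0) and p3 and (p3 or p1)   — distribution
    = (not p1 or p0) and p3   — absorption
These differ: at p0=0, p1=1, p2=0, p3=1, E1 = 1 but E2 = 0.

No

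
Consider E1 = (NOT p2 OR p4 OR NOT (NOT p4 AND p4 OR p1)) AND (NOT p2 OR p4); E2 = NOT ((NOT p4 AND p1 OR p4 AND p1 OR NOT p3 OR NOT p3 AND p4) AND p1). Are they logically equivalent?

E1: (NOT p2 OR p4 OR NOT (NOT p4 AND p4 OR p1)) AND (NOT p2 OR p4)
    = (NOT p2 OR p4 OR NOT p1) AND (NOT p2 OR p4)
    = NOT p2 OR p4
E2: NOT ((NOT p4 AND p1 OR p4 AND p1 OR NOT p3 OR NOT p3 AND p4) AND p1)
    = NOT ((p1 OR NOT p3 OR NOT p3 AND p4) AND p1)
    = NOT ((p1 OR NOT p3) AND p1)
    = NOT p1
These differ: at p1=1, p2=0, p3=0, p4=0, E1 = 1 but E2 = 0.

No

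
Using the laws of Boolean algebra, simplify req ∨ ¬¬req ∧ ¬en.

req

req ∨ ¬¬req ∧ ¬en
= req ∨ req ∧ ¬en   — double negation
= req   — absorption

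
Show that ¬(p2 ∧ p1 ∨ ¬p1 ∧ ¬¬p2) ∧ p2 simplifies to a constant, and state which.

¬(p2 ∧ p1 ∨ ¬p1 ∧ ¬¬p2) ∧ p2
= ¬(p2 ∧ p1 ∨ ¬p1 ∧ p2) ∧ p2
= ¬p2 ∧ p2
= False

False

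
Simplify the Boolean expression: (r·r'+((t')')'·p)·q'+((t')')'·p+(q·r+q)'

(r·r'+((t')')'·p)·q'+((t')')'·p+(q·r+q)'
= ((t')')'·p·q'+((t')')'·p+(q·r+q)'   — complement / identity
= ((t')')'·p+(q·r+q)'   — absorption
= t'·p+(q·r+q)'   — double negation
= t'·p+q'   — absorption

t'·p+q'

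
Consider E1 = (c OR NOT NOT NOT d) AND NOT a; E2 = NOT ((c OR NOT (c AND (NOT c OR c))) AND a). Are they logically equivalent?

E1: (c OR NOT NOT NOT d) AND NOT a
    = (c OR NOT d) AND NOT a   [double negation]
E2: NOT ((c OR NOT (c AND (NOT c OR c))) AND a)
    = NOT ((c OR NOT c) AND a)   [complement / identity]
    = NOT a   [complement / identity]
These differ: at a=0, c=0, d=1, E1 = 0 but E2 = 1.

No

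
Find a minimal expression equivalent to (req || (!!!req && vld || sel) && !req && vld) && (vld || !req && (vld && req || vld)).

(req || (!!!req && vld || sel) && !req && vld) && (vld || !req && (vld && req || vld))
= (req || (!!!req && vld || sel) && !req && vld) && (vld || !req && vld)   [absorption]
= (req || (!req && vld || sel) && !req && vld) && (vld || !req && vld)   [double negation]
= (req || !req && vld) && (vld || !req && vld)   [absorption]
= !req && vld || req && vld   [distribution]
= vld   [distribution]

vld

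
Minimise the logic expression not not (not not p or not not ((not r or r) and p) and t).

not not (not not p or not not ((not r or r) and p) and t)
= not not (not not p or not not p and t)
= not not not not p
= not not p
= p

p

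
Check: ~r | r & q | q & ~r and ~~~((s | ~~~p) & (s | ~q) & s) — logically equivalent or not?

No

E1: ~r | r & q | q & ~r
    = ~r | q   — distribution
E2: ~~~((s | ~~~p) & (s | ~q) & s)
    = ~((s | ~~~p) & (s | ~q) & s)   — double negation
    = ~((s | ~p) & (s | ~q) & s)   — double negation
    = ~((s | ~p) & s)   — absorption
    = ~s   — absorption
These differ: at p=0, q=0, r=0, s=1, E1 = 1 but E2 = 0.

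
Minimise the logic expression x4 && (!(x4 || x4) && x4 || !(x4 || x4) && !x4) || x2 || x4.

x4 && (!(x4 || x4) && x4 || !(x4 || x4) && !x4) || x2 || x4
= x4 && !(x4 || x4) || x2 || x4
= x4 && !x4 || x2 || x4
= x2 || x4

x2 || x4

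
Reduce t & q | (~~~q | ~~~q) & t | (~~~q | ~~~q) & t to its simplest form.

t & q | (~~~q | ~~~q) & t | (~~~q | ~~~q) & t
= t & q | (~~~q | ~~~q) & t   (idempotence)
= t & q | ~~~q & t   (idempotence)
= t & (q | ~~~q)   (distribution)
= t & (q | ~q)   (double negation)
= t   (complement / identity)

t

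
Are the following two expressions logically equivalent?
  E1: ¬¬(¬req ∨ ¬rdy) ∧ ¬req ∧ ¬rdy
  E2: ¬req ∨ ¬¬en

E1: ¬¬(¬req ∨ ¬rdy) ∧ ¬req ∧ ¬rdy
    = (¬req ∨ ¬rdy) ∧ ¬req ∧ ¬rdy   (double negation)
    = ¬req ∧ ¬rdy   (absorption)
E2: ¬req ∨ ¬¬en
    = ¬req ∨ en   (double negation)
These differ: at en=1, rdy=1, req=0, E1 = 0 but E2 = 1.

No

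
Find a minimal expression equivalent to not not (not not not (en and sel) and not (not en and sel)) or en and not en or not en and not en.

not not (not not not (en and sel) and not (not en and sel)) or en and not en or not en and not en
= not not (not not not (en and sel) and not (not en and sel)) or not en   — distribution
= not not (not (en and sel) and not (not en and sel)) or not en   — double negation
= not (en and sel or not en and sel) or not en   — De Morgan
= not sel or not en   — distribution

not sel or not en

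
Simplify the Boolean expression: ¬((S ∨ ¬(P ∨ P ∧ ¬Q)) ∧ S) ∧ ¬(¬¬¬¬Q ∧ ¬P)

¬S ∧ (¬Q ∨ P)

¬((S ∨ ¬(P ∨ P ∧ ¬Q)) ∧ S) ∧ ¬(¬¬¬¬Q ∧ ¬P)
= ¬((S ∨ ¬(P ∨ P ∧ ¬Q)) ∧ S) ∧ ¬(¬¬Q ∧ ¬P)
= ¬((S ∨ ¬P) ∧ S) ∧ ¬(¬¬Q ∧ ¬P)
= ¬((S ∨ ¬P) ∧ S) ∧ (¬Q ∨ P)
= ¬S ∧ (¬Q ∨ P)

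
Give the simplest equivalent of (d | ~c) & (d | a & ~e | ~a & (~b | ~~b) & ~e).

~c & ~e | d

(d | ~c) & (d | a & ~e | ~a & (~b | ~~b) & ~e)
= ~c & (a & ~e | ~a & (~b | ~~b) & ~e) | d   [distribution]
= ~c & (a & ~e | ~a & (~b | b) & ~e) | d   [double negation]
= ~c & (a & ~e | ~a & ~e) | d   [complement / identity]
= ~c & ~e | d   [distribution]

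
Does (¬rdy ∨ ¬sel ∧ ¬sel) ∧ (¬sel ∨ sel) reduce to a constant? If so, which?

no

(¬rdy ∨ ¬sel ∧ ¬sel) ∧ (¬sel ∨ sel)
= (¬rdy ∨ ¬sel) ∧ (¬sel ∨ sel)   [idempotence]
= ¬rdy ∨ ¬sel   [complement / identity]
This depends on rdy, sel, so it is not a constant.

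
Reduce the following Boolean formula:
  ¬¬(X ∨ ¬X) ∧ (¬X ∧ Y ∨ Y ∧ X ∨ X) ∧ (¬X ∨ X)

¬¬(X ∨ ¬X) ∧ (¬X ∧ Y ∨ Y ∧ X ∨ X) ∧ (¬X ∨ X)
= (X ∨ ¬X) ∧ (¬X ∧ Y ∨ Y ∧ X ∨ X) ∧ (¬X ∨ X)   [double negation]
= (X ∨ ¬X) ∧ (Y ∨ X) ∧ (¬X ∨ X)   [distribution]
= (Y ∨ X) ∧ (¬X ∨ X)   [complement / identity]
= Y ∨ X   [complement / identity]

Y ∨ X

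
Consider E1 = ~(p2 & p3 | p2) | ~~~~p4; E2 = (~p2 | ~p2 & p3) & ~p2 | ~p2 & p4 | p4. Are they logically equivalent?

E1: ~(p2 & p3 | p2) | ~~~~p4
    = ~p2 | ~~~~p4   (absorption)
    = ~p2 | ~~p4   (double negation)
    = ~p2 | p4   (double negation)
E2: (~p2 | ~p2 & p3) & ~p2 | ~p2 & p4 | p4
    = ~p2 & ~p2 | ~p2 & p4 | p4   (absorption)
    = ~p2 | ~p2 & p4 | p4   (idempotence)
    = ~p2 | p4   (absorption)
Both reduce to ~p2 | p4, so they are equivalent.

Yes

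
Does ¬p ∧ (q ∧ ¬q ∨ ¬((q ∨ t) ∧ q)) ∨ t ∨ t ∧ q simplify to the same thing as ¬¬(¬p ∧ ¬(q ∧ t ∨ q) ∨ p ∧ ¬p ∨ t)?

Yes

E1: ¬p ∧ (q ∧ ¬q ∨ ¬((q ∨ t) ∧ q)) ∨ t ∨ t ∧ q
    = ¬p ∧ (q ∧ ¬q ∨ ¬((q ∨ t) ∧ q)) ∨ t   — absorption
    = ¬p ∧ (q ∧ ¬q ∨ ¬q) ∨ t   — absorption
    = ¬p ∧ ¬q ∨ t   — complement / identity
E2: ¬¬(¬p ∧ ¬(q ∧ t ∨ q) ∨ p ∧ ¬p ∨ t)
    = ¬¬(¬p ∧ ¬(q ∧ t ∨ q) ∨ t)   — complement / identity
    = ¬¬(¬p ∧ ¬q ∨ t)   — absorption
    = ¬p ∧ ¬q ∨ t   — double negation
Both reduce to ¬p ∧ ¬q ∨ t, so they are equivalent.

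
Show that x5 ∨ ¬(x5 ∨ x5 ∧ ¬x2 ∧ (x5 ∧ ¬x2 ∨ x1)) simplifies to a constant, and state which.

True

x5 ∨ ¬(x5 ∨ x5 ∧ ¬x2 ∧ (x5 ∧ ¬x2 ∨ x1))
= x5 ∨ ¬(x5 ∨ x5 ∧ ¬x2)
= x5 ∨ ¬x5
= True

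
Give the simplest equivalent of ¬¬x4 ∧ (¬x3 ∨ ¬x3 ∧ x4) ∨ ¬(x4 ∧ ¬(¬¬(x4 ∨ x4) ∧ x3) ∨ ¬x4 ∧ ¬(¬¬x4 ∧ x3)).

¬¬x4 ∧ (¬x3 ∨ ¬x3 ∧ x4) ∨ ¬(x4 ∧ ¬(¬¬(x4 ∨ x4) ∧ x3) ∨ ¬x4 ∧ ¬(¬¬x4 ∧ x3))
= ¬¬x4 ∧ (¬x3 ∨ ¬x3 ∧ x4) ∨ ¬(x4 ∧ ¬(¬¬x4 ∧ x3) ∨ ¬x4 ∧ ¬(¬¬x4 ∧ x3))   (idempotence)
= ¬¬x4 ∧ (¬x3 ∨ ¬x3 ∧ x4) ∨ ¬¬(¬¬x4 ∧ x3)   (distribution)
= ¬¬x4 ∧ ¬x3 ∨ ¬¬(¬¬x4 ∧ x3)   (absorption)
= ¬¬x4 ∧ ¬x3 ∨ ¬¬x4 ∧ x3   (double negation)
= ¬¬x4   (distribution)
= x4   (double negation)

x4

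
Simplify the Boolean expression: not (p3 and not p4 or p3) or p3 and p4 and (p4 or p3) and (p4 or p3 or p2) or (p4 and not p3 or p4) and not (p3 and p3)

not p3 or p4

not (p3 and not p4 or p3) or p3 and p4 and (p4 or p3) and (p4 or p3 or p2) or (p4 and not p3 or p4) and not (p3 and p3)
= not (p3 and not p4 or p3) or p3 and p4 and (p4 or p3) and (p4 or p3 or p2) or p4 and not (p3 and p3)   — absorption
= not (p3 and not p4 or p3) or p3 and p4 and (p4 or p3) or p4 and not (p3 and p3)   — absorption
= not (p3 and not p4 or p3) or p3 and p4 and (p4 or p3) or p4 and not p3   — idempotence
= not (p3 and not p4 or p3) or p3 and p4 or p4 and not p3   — absorption
= not (p3 and not p4 or p3) or p4   — distribution
= not p3 or p4   — absorption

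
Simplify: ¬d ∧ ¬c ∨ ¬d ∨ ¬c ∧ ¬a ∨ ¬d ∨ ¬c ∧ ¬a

¬d ∧ ¬c ∨ ¬d ∨ ¬c ∧ ¬a ∨ ¬d ∨ ¬c ∧ ¬a
= ¬d ∨ ¬c ∧ ¬a ∨ ¬d ∨ ¬c ∧ ¬a   — absorption
= ¬d ∨ ¬c ∧ ¬a   — idempotence

¬d ∨ ¬c ∧ ¬a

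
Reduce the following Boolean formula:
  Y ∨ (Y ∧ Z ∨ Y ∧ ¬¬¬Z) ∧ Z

Y

Y ∨ (Y ∧ Z ∨ Y ∧ ¬¬¬Z) ∧ Z
= Y ∨ (Y ∧ Z ∨ Y ∧ ¬Z) ∧ Z
= Y ∨ Y ∧ Z
= Y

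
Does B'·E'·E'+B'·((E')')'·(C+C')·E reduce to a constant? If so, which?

no

B'·E'·E'+B'·((E')')'·(C+C')·E
= B'·E'·E'+B'·((E')')'·E   — complement / identity
= B'·E'·E'+B'·E'·E   — double negation
= B'·E'   — distribution
This depends on B, E, so it is not a constant.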